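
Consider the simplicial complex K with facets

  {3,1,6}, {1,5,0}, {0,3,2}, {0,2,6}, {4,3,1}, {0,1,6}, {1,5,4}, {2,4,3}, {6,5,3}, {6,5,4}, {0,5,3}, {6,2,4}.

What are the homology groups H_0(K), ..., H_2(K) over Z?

K has 7 vertices, 18 edges, 12 triangles.
rank ∂_0 = 0, rank ∂_1 = 6 ⇒ b_0 = 7 − 0 − 6 = 1; all invariant factors of ∂_1 are 1 so no torsion. So H_0 = Z.
rank ∂_1 = 6, rank ∂_2 = 12 ⇒ b_1 = 18 − 6 − 12 = 0; ∂_2 has invariant factor(s) [2] giving torsion. So H_1 = Z/2Z.
rank ∂_2 = 12, rank ∂_3 = 0 ⇒ b_2 = 12 − 12 − 0 = 0. So H_2 = 0.

H_0 ≅ Z,  H_1 ≅ Z/2Z,  H_2 = 0.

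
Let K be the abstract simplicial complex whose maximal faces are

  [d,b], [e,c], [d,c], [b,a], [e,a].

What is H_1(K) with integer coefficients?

H_1 = Z.

K has 5 vertices, 5 edges.
rank ∂_1 = 4, rank ∂_2 = 0 ⇒ b_1 = 5 − 4 − 0 = 1. So H_1 ≅ Z.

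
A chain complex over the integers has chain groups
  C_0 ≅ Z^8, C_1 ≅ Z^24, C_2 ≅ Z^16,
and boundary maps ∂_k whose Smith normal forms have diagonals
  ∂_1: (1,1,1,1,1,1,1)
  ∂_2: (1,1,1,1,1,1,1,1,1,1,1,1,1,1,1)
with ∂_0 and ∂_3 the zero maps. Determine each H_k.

H_0: b_0 = 8 − 0 − 7 = 1; torsion from ∂_1 factors > 1: none. So H_0 ≅ Z.
H_1: b_1 = 24 − 7 − 15 = 2; torsion from ∂_2 factors > 1: none. So H_1 ≅ Z^2.
H_2: b_2 = 16 − 15 − 0 = 1; torsion from ∂_3 factors > 1: none. So H_2 ≅ Z.

H_0 ≅ Z,  H_1 ≅ Z^2,  H_2 ≅ Z.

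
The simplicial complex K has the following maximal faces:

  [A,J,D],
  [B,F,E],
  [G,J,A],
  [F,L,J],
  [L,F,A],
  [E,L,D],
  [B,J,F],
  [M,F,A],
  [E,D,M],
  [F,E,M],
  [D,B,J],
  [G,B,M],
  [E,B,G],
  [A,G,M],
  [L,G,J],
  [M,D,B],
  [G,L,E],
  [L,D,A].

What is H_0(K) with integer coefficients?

H_0 ≅ Z.

Take the total order A < B < D < E < F < G < J < L < M on the vertex set. Then K (dimension 2) consists of the simplices:

  0-simplices (9): A, B, D, E, F, G, J, L, M
  1-simplices (27): AD, AF, AG, AJ, AL, AM, BD, BE, BF, BG, BJ, BM, DE, DJ, DL, DM, EF, EG, EL, EM, FJ, FL, FM, GJ, GL, GM, JL
  2-simplices (18): ADJ, ADL, AFL, AFM, AGJ, AGM, BDJ, BDM, BEF, BEG, BFJ, BGM, DEL, DEM, EFM, EGL, FJL, GJL

Hence C_0 ≅ Z^9, C_1 ≅ Z^27, C_2 ≅ Z^18.

The boundary map ∂_1: C_1 → C_0 maps an edge to its endpoints' difference, ∂[p,q] = q − p. For instance
  ∂DJ = J − D.
The 9×27 boundary matrix has rank 8 and Smith normal form diag(1,1,1,1,1,1,1,1).

Boundary ∂_2: C_2 → C_1 maps a triangle to the signed sum of its edges. For instance
  ∂BFJ = FJ − BJ + BF,
  ∂AFM = FM − AM + AF.
The 27×18 boundary matrix has rank 18 and Smith normal form diag(1,1,1,1,1,1,1,1,1,1,1,1,1,1,1,1,1,2).

Computing H_k = (kernel of ∂_k) / (image of ∂_{k+1}):

  H_0: rank C_0 − rank ∂_1 = 9 − 8 = 1, and the invariant factors of ∂_1 are all 1, so H_0 = Z.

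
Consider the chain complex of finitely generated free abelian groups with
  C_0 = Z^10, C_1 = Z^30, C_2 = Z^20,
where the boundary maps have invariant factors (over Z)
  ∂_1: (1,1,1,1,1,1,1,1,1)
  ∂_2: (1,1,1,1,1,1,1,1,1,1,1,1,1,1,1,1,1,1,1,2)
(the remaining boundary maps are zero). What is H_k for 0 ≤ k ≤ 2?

H_0 ≅ Z,  H_1 ≅ Z ⊕ Z_2,  H_2 = 0.

H_0: b_0 = 10 − 0 − 9 = 1; torsion from ∂_1 factors > 1: none. So H_0 ≅ Z.
H_1: b_1 = 30 − 9 − 20 = 1; torsion from ∂_2 factors > 1: [2]. So H_1 ≅ Z ⊕ Z_2.
H_2: b_2 = 20 − 20 − 0 = 0; torsion from ∂_3 factors > 1: none. So H_2 ≅ 0.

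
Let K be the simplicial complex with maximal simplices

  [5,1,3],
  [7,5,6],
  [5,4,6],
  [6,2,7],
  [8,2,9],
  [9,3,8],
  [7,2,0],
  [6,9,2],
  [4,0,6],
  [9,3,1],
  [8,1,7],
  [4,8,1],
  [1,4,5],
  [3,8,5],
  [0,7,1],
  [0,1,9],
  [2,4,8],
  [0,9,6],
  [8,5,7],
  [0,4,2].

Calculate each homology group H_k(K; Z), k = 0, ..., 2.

K has 10 vertices, 30 edges, 20 triangles.
rank ∂_0 = 0, rank ∂_1 = 9 ⇒ b_0 = 10 − 0 − 9 = 1; all invariant factors of ∂_1 are 1 so no torsion. So H_0 = Z.
rank ∂_1 = 9, rank ∂_2 = 20 ⇒ b_1 = 30 − 9 − 20 = 1; ∂_2 has invariant factor(s) [2] giving torsion. So H_1 = Z ⊕ Z/2Z.
rank ∂_2 = 20, rank ∂_3 = 0 ⇒ b_2 = 20 − 20 − 0 = 0. So H_2 = 0.

H_0 ≅ Z,  H_1 ≅ Z ⊕ Z/2Z,  H_2 = 0.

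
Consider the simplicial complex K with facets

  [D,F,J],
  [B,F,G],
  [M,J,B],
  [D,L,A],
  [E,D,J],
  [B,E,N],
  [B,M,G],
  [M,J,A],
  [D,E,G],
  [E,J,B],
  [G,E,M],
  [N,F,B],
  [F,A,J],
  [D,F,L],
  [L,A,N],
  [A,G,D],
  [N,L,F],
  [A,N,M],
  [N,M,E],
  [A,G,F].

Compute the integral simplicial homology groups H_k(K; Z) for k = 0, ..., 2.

Order the vertices as A < B < D < E < F < G < J < L < M < N. Listing each simplex with vertices in this order, K has dimension 2 with simplices:

  0-simplices (10): A, B, D, E, F, G, J, L, M, N
  1-simplices (30): AD, AF, AG, AJ, AL, AM, AN, BE, BF, BG, BJ, BM, BN, DE, DF, DG, DJ, DL, EG, EJ, EM, EN, FG, FJ, FL, FN, GM, JM, LN, MN
  2-simplices (20): ADG, ADL, AFG, AFJ, AJM, ALN, AMN, BEJ, BEN, BFG, BFN, BGM, BJM, DEG, DEJ, DFJ, DFL, EGM, EMN, FLN

giving chain groups C_0 ≅ Z^10, C_1 ≅ Z^30, C_2 ≅ Z^20.

Boundary ∂_1: C_1 → C_0 sends each edge [p,q] (with p < q) to q − p.
The resulting 10×30 matrix has rank 9, and its Smith normal form has invariant factors (1,1,1,1,1,1,1,1,1).

Boundary ∂_2: C_2 → C_1 sends each 2-simplex [p,q,r] to [q,r] − [p,r] + [p,q]. For instance
  ∂EMN = MN − EN + EM,
  ∂DFL = FL − DL + DF.
The 30×20 boundary matrix has rank 20 and Smith normal form diag(1,1,1,1,1,1,1,1,1,1,1,1,1,1,1,1,1,1,1,2).

Now H_k = ker ∂_k / im ∂_{k+1}, so:

  H_0: rank C_0 − rank ∂_1 = 10 − 9 = 1, and the invariant factors of ∂_1 are all 1, so H_0 ≅ Z.
  H_1: rank ker ∂_1 − rank ∂_2 = (30 − 9) − 20 = 1, and ∂_2 has invariant factor 2 > 1, so H_1 ≅ Z ⊕ Z/2.
  H_2: rank ker ∂_2 − rank ∂_3 = (20 − 20) − 0 = 0, and there is no ∂_3, so H_2 ≅ 0.

As a check, the Euler characteristic is 10 − 30 + 20 = 0, which agrees with 1 − 1 + 0 = 0.

H_0 ≅ Z,  H_1 ≅ Z ⊕ Z/2,  H_2 = 0.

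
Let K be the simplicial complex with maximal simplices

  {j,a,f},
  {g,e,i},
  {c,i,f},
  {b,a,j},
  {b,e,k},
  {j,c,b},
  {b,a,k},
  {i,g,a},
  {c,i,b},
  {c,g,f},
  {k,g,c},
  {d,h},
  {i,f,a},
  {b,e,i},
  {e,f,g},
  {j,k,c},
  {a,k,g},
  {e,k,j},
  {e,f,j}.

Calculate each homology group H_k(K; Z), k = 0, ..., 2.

We work with the vertex ordering a < b < c < d < e < f < g < h < i < j < k. The simplices of K, each written with vertices in increasing order, are:

  0-simplices (11): a, b, c, d, e, f, g, h, i, j, k
  1-simplices (28): ab, af, ag, ai, aj, ak, bc, be, bi, bj, bk, cf, cg, ci, cj, ck, dh, ef, eg, ei, ej, ek, fg, fi, fj, gi, gk, jk
  2-simplices (18): abj, abk, afi, afj, agi, agk, bci, bcj, bei, bek, cfg, cfi, cgk, cjk, efg, efj, egi, ejk

Hence C_0 ≅ Z^11, C_1 ≅ Z^28, C_2 ≅ Z^18.

∂_1: C_1 → C_0 is given by ∂[p,q] = [q] − [p]. For instance
  ∂ek = k − e.
This gives a 11×28 integer matrix of rank 9; reducing to Smith normal form yields diagonal entries (1,1,1,1,1,1,1,1,1).

Boundary ∂_2: C_2 → C_1 acts by ∂[p,q,r] = [q,r] − [p,r] + [p,q]. For instance
  ∂efg = fg − eg + ef,
  ∂agk = gk − ak + ag.
The resulting 28×18 matrix has rank 18, and its Smith normal form has invariant factors (1,1,1,1,1,1,1,1,1,1,1,1,1,1,1,1,1,2).

Computing H_k = (kernel of ∂_k) / (image of ∂_{k+1}):

  H_0: rank C_0 − rank ∂_1 = 11 − 9 = 2, and the invariant factors of ∂_1 are all 1, so H_0 ≅ Z^2.
  H_1: rank ker ∂_1 − rank ∂_2 = (28 − 9) − 18 = 1, and ∂_2 has invariant factor 2 > 1, so H_1 ≅ Z ⊕ Z/2.
  H_2: rank ker ∂_2 − rank ∂_3 = (18 − 18) − 0 = 0, and there is no ∂_3, so H_2 ≅ 0.

As a check, the Euler characteristic is 11 − 28 + 18 = 1, which agrees with 2 − 1 + 0 = 1.

H_0 = Z^2,  H_1 = Z ⊕ Z/2,  H_2 = 0.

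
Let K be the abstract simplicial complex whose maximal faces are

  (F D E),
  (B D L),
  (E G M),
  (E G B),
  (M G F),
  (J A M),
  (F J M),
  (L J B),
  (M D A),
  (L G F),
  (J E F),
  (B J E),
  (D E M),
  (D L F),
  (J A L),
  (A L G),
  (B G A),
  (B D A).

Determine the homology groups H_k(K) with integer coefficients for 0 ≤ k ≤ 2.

H_0 ≅ Z,  H_1 ≅ Z ⊕ Z/2,  H_2 = 0.

Order the vertices as A < B < D < E < F < G < J < L < M. Listing each simplex with vertices in this order, K has dimension 2 with simplices:

  0-simplices (9): A, B, D, E, F, G, J, L, M
  1-simplices (27): AB, AD, AG, AJ, AL, AM, BD, BE, BG, BJ, BL, DE, DF, DL, DM, EF, EG, EJ, EM, FG, FJ, FL, FM, GL, GM, JL, JM
  2-simplices (18): ABD, ABG, ADM, AGL, AJL, AJM, BDL, BEG, BEJ, BJL, DEF, DEM, DFL, EFJ, EGM, FGL, FGM, FJM

giving chain groups C_0 ≅ Z^9, C_1 ≅ Z^27, C_2 ≅ Z^18.

The boundary map ∂_1: C_1 → C_0 sends each edge [p,q] (with p < q) to q − p. For instance
  ∂FL = L − F.
This gives a 9×27 integer matrix of rank 8; reducing to Smith normal form yields diagonal entries (1,1,1,1,1,1,1,1).

∂_2: C_2 → C_1 maps a triangle to the signed sum of its edges. For instance
  ∂DEF = EF − DF + DE,
  ∂EGM = GM − EM + EG.
This gives a 27×18 integer matrix of rank 18; reducing to Smith normal form yields diagonal entries (1,1,1,1,1,1,1,1,1,1,1,1,1,1,1,1,1,2).

Reading off H_k = ker ∂_k / im ∂_{k+1}:

  H_0: rank C_0 − rank ∂_1 = 9 − 8 = 1, and the invariant factors of ∂_1 are all 1, so H_0 ≅ Z.
  H_1: rank ker ∂_1 − rank ∂_2 = (27 − 8) − 18 = 1, and ∂_2 has invariant factor 2 > 1, so H_1 ≅ Z ⊕ Z/2.
  H_2: rank ker ∂_2 − rank ∂_3 = (18 − 18) − 0 = 0, and there is no ∂_3, so H_2 ≅ 0.

As a check, the Euler characteristic is 9 − 27 + 18 = 0, which agrees with 1 − 1 + 0 = 0.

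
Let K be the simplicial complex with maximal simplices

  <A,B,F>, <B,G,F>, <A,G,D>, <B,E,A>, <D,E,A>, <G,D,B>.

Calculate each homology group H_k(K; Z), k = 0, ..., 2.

H_0 = Z,  H_1 = Z,  H_2 = 0.

We work with the vertex ordering A < B < D < E < F < G. The simplices of K, each written with vertices in increasing order, are:

  0-simplices (6): A, B, D, E, F, G
  1-simplices (12): AB, AD, AE, AF, AG, BD, BE, BF, BG, DE, DG, FG
  2-simplices (6): ABE, ABF, ADE, ADG, BDG, BFG

giving chain groups C_0 ≅ Z^6, C_1 ≅ Z^12, C_2 ≅ Z^6.

Boundary ∂_1: C_1 → C_0 is given by ∂[p,q] = [q] − [p].
This gives a 6×12 integer matrix of rank 5; reducing to Smith normal form yields diagonal entries (1,1,1,1,1).

Boundary ∂_2: C_2 → C_1 sends each 2-simplex [p,q,r] to [q,r] − [p,r] + [p,q]. For instance
  ∂ADE = DE − AE + AD,
  ∂ABE = BE − AE + AB.
The resulting 12×6 matrix has rank 6, and its Smith normal form has invariant factors (1,1,1,1,1,1).

From H_k ≅ ker(∂_k) / im(∂_{k+1}) we obtain:

  H_0: rank C_0 − rank ∂_1 = 6 − 5 = 1, and the invariant factors of ∂_1 are all 1, so H_0 ≅ Z.
  H_1: rank ker ∂_1 − rank ∂_2 = (12 − 5) − 6 = 1, and the invariant factors of ∂_2 are all 1, so H_1 ≅ Z.
  H_2: rank ker ∂_2 − rank ∂_3 = (6 − 6) − 0 = 0, and there is no ∂_3, so H_2 ≅ 0.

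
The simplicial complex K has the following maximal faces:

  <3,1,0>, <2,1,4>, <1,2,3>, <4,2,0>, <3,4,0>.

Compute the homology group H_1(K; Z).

Fix the vertex order 0 < 1 < 2 < 3 < 4 and write every simplex with vertices in increasing order. Then dim K = 2 and the simplices of K are:

  0-simplices (5): [0], [1], [2], [3], [4]
  1-simplices (10): [0,1], [0,2], [0,3], [0,4], [1,2], [1,3], [1,4], [2,3], [2,4], [3,4]
  2-simplices (5): [0,1,3], [0,2,4], [0,3,4], [1,2,3], [1,2,4]

so the chain groups are C_0 ≅ Z^5, C_1 ≅ Z^10, C_2 ≅ Z^5.

Boundary ∂_1: C_1 → C_0 maps an edge to its endpoints' difference, ∂[p,q] = q − p.
As a 5×10 matrix over Z this has rank 4, with invariant factors (1,1,1,1).

∂_2: C_2 → C_1 sends each 2-simplex [p,q,r] to [q,r] − [p,r] + [p,q]. For instance
  ∂[1,2,4] = [2,4] − [1,4] + [1,2],
  ∂[0,3,4] = [3,4] − [0,4] + [0,3].
As a 10×5 matrix over Z this has rank 5, with invariant factors (1,1,1,1,1).

Now H_k = ker ∂_k / im ∂_{k+1}, so:

  H_1: rank ker ∂_1 − rank ∂_2 = (10 − 4) − 5 = 1, and the invariant factors of ∂_2 are all 1, so H_1 ≅ Z.

H_1 ≅ Z.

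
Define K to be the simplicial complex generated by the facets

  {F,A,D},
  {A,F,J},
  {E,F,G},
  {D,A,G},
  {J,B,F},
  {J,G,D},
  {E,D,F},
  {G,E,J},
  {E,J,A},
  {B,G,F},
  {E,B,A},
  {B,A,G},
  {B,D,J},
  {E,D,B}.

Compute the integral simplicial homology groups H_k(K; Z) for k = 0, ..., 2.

We work with the vertex ordering A < B < D < E < F < G < J. The simplices of K, each written with vertices in increasing order, are:

  0-simplices (7): A, B, D, E, F, G, J
  1-simplices (21): AB, AD, AE, AF, AG, AJ, BD, BE, BF, BG, BJ, DE, DF, DG, DJ, EF, EG, EJ, FG, FJ, GJ
  2-simplices (14): ABE, ABG, ADF, ADG, AEJ, AFJ, BDE, BDJ, BFG, BFJ, DEF, DGJ, EFG, EGJ

so the chain groups are C_0 ≅ Z^7, C_1 ≅ Z^21, C_2 ≅ Z^14.

The boundary map ∂_1: C_1 → C_0 sends each edge [p,q] (with p < q) to q − p. For instance
  ∂EJ = J − E.
The 7×21 boundary matrix has rank 6 and Smith normal form diag(1,1,1,1,1,1).

∂_2: C_2 → C_1 maps a triangle to the signed sum of its edges. For instance
  ∂EGJ = GJ − EJ + EG,
  ∂BDE = DE − BE + BD.
The 21×14 boundary matrix has rank 13 and Smith normal form diag(1,1,1,1,1,1,1,1,1,1,1,1,1).

Computing H_k = (kernel of ∂_k) / (image of ∂_{k+1}):

  H_0: rank C_0 − rank ∂_1 = 7 − 6 = 1, and the invariant factors of ∂_1 are all 1, so H_0 ≅ Z.
  H_1: rank ker ∂_1 − rank ∂_2 = (21 − 6) − 13 = 2, and the invariant factors of ∂_2 are all 1, so H_1 ≅ Z^2.
  H_2: rank ker ∂_2 − rank ∂_3 = (14 − 13) − 0 = 1, and there is no ∂_3, so H_2 ≅ Z.

H_0 = Z,  H_1 = Z^2,  H_2 = Z.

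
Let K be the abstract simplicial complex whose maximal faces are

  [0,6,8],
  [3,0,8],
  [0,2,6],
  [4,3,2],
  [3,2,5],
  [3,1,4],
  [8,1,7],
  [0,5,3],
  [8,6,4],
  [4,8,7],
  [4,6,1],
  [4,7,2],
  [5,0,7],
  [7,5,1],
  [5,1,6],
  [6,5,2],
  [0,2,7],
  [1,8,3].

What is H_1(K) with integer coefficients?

H_1 ≅ Z × Z/2.

K has 9 vertices, 27 edges, 18 triangles.
rank ∂_1 = 8, rank ∂_2 = 18 ⇒ b_1 = 27 − 8 − 18 = 1; ∂_2 has invariant factor(s) [2] giving torsion. So H_1 ≅ Z × Z/2.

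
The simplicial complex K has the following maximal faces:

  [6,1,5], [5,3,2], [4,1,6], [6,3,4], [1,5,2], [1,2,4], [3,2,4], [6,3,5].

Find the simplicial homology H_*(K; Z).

H_0 = Z,  H_1 = 0,  H_2 = Z.

Fix the vertex order 1 < 2 < 3 < 4 < 5 < 6 and write every simplex with vertices in increasing order. Then dim K = 2 and the simplices of K are:

  0-simplices (6): [1], [2], [3], [4], [5], [6]
  1-simplices (12): [1,2], [1,4], [1,5], [1,6], [2,3], [2,4], [2,5], [3,4], [3,5], [3,6], [4,6], [5,6]
  2-simplices (8): [1,2,4], [1,2,5], [1,4,6], [1,5,6], [2,3,4], [2,3,5], [3,4,6], [3,5,6]

Hence C_0 ≅ Z^6, C_1 ≅ Z^12, C_2 ≅ Z^8.

The boundary map ∂_1: C_1 → C_0 is given by ∂[p,q] = [q] − [p]. For instance
  ∂[3,5] = [5] − [3].
The 6×12 boundary matrix has rank 5 and Smith normal form diag(1,1,1,1,1).

The boundary map ∂_2: C_2 → C_1 sends each 2-simplex [p,q,r] to [q,r] − [p,r] + [p,q]. For instance
  ∂[3,5,6] = [5,6] − [3,6] + [3,5],
  ∂[2,3,5] = [3,5] − [2,5] + [2,3].
The resulting 12×8 matrix has rank 7, and its Smith normal form has invariant factors (1,1,1,1,1,1,1).

Computing H_k = (kernel of ∂_k) / (image of ∂_{k+1}):

  H_0: rank C_0 − rank ∂_1 = 6 − 5 = 1, and the invariant factors of ∂_1 are all 1, so H_0 = Z.
  H_1: rank ker ∂_1 − rank ∂_2 = (12 − 5) − 7 = 0, and the invariant factors of ∂_2 are all 1, so H_1 = 0.
  H_2: rank ker ∂_2 − rank ∂_3 = (8 − 7) − 0 = 1, and there is no ∂_3, so H_2 = Z.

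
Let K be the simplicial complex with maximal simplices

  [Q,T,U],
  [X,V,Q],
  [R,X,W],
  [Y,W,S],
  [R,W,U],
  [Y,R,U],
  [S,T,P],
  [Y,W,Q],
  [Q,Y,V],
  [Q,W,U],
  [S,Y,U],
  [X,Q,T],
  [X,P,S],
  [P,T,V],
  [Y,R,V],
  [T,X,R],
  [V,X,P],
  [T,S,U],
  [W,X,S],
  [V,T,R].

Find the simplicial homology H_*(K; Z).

H_0 = Z,  H_1 = Z ⊕ Z/2Z,  H_2 = 0.

Order the vertices as P < Q < R < S < T < U < V < W < X < Y. Listing each simplex with vertices in this order, K has dimension 2 with simplices:

  0-simplices (10): P, Q, R, S, T, U, V, W, X, Y
  1-simplices (30): PS, PT, PV, PX, QT, QU, QV, QW, QX, QY, RT, RU, RV, RW, RX, RY, ST, SU, SW, SX, SY, TU, TV, TX, UW, UY, VX, VY, WX, WY
  2-simplices (20): PST, PSX, PTV, PVX, QTU, QTX, QUW, QVX, QVY, QWY, RTV, RTX, RUW, RUY, RVY, RWX, STU, SUY, SWX, SWY

Hence C_0 ≅ Z^10, C_1 ≅ Z^30, C_2 ≅ Z^20.

∂_1: C_1 → C_0 sends each edge [p,q] (with p < q) to q − p. For instance
  ∂VY = Y − V.
The resulting 10×30 matrix has rank 9, and its Smith normal form has invariant factors (1,1,1,1,1,1,1,1,1).

∂_2: C_2 → C_1 maps a triangle to the signed sum of its edges. For instance
  ∂QTX = TX − QX + QT,
  ∂QUW = UW − QW + QU.
The resulting 30×20 matrix has rank 20, and its Smith normal form has invariant factors (1,1,1,1,1,1,1,1,1,1,1,1,1,1,1,1,1,1,1,2).

Reading off H_k = ker ∂_k / im ∂_{k+1}:

  H_0: rank C_0 − rank ∂_1 = 10 − 9 = 1, and the invariant factors of ∂_1 are all 1, so H_0 ≅ Z.
  H_1: rank ker ∂_1 − rank ∂_2 = (30 − 9) − 20 = 1, and ∂_2 has invariant factor 2 > 1, so H_1 ≅ Z ⊕ Z/2Z.
  H_2: rank ker ∂_2 − rank ∂_3 = (20 − 20) − 0 = 0, and there is no ∂_3, so H_2 ≅ 0.

(K is a triangulation of the Klein bottle.)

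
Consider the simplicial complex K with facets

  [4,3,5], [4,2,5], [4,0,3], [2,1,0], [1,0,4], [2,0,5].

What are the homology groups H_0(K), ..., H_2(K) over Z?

Order the vertices as 0 < 1 < 2 < 3 < 4 < 5. Listing each simplex with vertices in this order, K has dimension 2 with simplices:

  0-simplices (6): [0], [1], [2], [3], [4], [5]
  1-simplices (12): [0,1], [0,2], [0,3], [0,4], [0,5], [1,2], [1,4], [2,4], [2,5], [3,4], [3,5], [4,5]
  2-simplices (6): [0,1,2], [0,1,4], [0,2,5], [0,3,4], [2,4,5], [3,4,5]

so the chain groups are C_0 ≅ Z^6, C_1 ≅ Z^12, C_2 ≅ Z^6.

The boundary map ∂_1: C_1 → C_0 is given by ∂[p,q] = [q] − [p]. For instance
  ∂[2,5] = [5] − [2].
The 6×12 boundary matrix has rank 5 and Smith normal form diag(1,1,1,1,1).

∂_2: C_2 → C_1 acts by ∂[p,q,r] = [q,r] − [p,r] + [p,q]. For instance
  ∂[2,4,5] = [4,5] − [2,5] + [2,4],
  ∂[3,4,5] = [4,5] − [3,5] + [3,4].
As a 12×6 matrix over Z this has rank 6, with invariant factors (1,1,1,1,1,1).

Reading off H_k = ker ∂_k / im ∂_{k+1}:

  H_0: rank C_0 − rank ∂_1 = 6 − 5 = 1, and the invariant factors of ∂_1 are all 1, so H_0 = Z.
  H_1: rank ker ∂_1 − rank ∂_2 = (12 − 5) − 6 = 1, and the invariant factors of ∂_2 are all 1, so H_1 = Z.
  H_2: rank ker ∂_2 − rank ∂_3 = (6 − 6) − 0 = 0, and there is no ∂_3, so H_2 = 0.

As a check, the Euler characteristic is 6 − 12 + 6 = 0, which agrees with 1 − 1 + 0 = 0.

H_0 ≅ Z,  H_1 ≅ Z,  H_2 = 0.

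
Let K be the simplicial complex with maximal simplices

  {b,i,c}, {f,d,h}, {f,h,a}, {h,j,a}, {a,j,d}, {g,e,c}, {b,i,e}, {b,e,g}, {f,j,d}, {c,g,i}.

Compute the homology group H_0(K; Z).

H_0 ≅ Z^2.

Take the total order a < b < c < d < e < f < g < h < i < j on the vertex set. Then K (dimension 2) consists of the simplices:

  0-simplices (10): a, b, c, d, e, f, g, h, i, j
  1-simplices (20): ad, af, ah, aj, bc, be, bg, bi, ce, cg, ci, df, dh, dj, eg, ei, fh, fj, gi, hj
  2-simplices (10): adj, afh, ahj, bci, beg, bei, ceg, cgi, dfh, dfj

so the chain groups are C_0 ≅ Z^10, C_1 ≅ Z^20, C_2 ≅ Z^10.

Boundary ∂_1: C_1 → C_0 maps an edge to its endpoints' difference, ∂[p,q] = q − p. For instance
  ∂aj = j − a.
This gives a 10×20 integer matrix of rank 8; reducing to Smith normal form yields diagonal entries (1,1,1,1,1,1,1,1).

∂_2: C_2 → C_1 maps a triangle to the signed sum of its edges. For instance
  ∂afh = fh − ah + af,
  ∂ahj = hj − aj + ah.
The 20×10 boundary matrix has rank 10 and Smith normal form diag(1,1,1,1,1,1,1,1,1,1).

From H_k ≅ ker(∂_k) / im(∂_{k+1}) we obtain:

  H_0: rank C_0 − rank ∂_1 = 10 − 8 = 2, and the invariant factors of ∂_1 are all 1, so H_0 ≅ Z^2.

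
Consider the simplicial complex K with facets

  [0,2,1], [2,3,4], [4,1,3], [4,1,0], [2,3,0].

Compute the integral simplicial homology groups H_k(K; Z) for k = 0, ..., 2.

H_0 = Z,  H_1 = Z,  H_2 = 0.

Take the total order 0 < 1 < 2 < 3 < 4 on the vertex set. Then K (dimension 2) consists of the simplices:

  0-simplices (5): [0], [1], [2], [3], [4]
  1-simplices (10): [0,1], [0,2], [0,3], [0,4], [1,2], [1,3], [1,4], [2,3], [2,4], [3,4]
  2-simplices (5): [0,1,2], [0,1,4], [0,2,3], [1,3,4], [2,3,4]

so the chain groups are C_0 ≅ Z^5, C_1 ≅ Z^10, C_2 ≅ Z^5.

Boundary ∂_1: C_1 → C_0 is given by ∂[p,q] = [q] − [p].
The resulting 5×10 matrix has rank 4, and its Smith normal form has invariant factors (1,1,1,1).

∂_2: C_2 → C_1 acts by ∂[p,q,r] = [q,r] − [p,r] + [p,q]. For instance
  ∂[2,3,4] = [3,4] − [2,4] + [2,3],
  ∂[0,2,3] = [2,3] − [0,3] + [0,2].
The resulting 10×5 matrix has rank 5, and its Smith normal form has invariant factors (1,1,1,1,1).

From H_k ≅ ker(∂_k) / im(∂_{k+1}) we obtain:

  H_0: rank C_0 − rank ∂_1 = 5 − 4 = 1, and the invariant factors of ∂_1 are all 1, so H_0 ≅ Z.
  H_1: rank ker ∂_1 − rank ∂_2 = (10 − 4) − 5 = 1, and the invariant factors of ∂_2 are all 1, so H_1 ≅ Z.
  H_2: rank ker ∂_2 − rank ∂_3 = (5 − 5) − 0 = 0, and there is no ∂_3, so H_2 ≅ 0.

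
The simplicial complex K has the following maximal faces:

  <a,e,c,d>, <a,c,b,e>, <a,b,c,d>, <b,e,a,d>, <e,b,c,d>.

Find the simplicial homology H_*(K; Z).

H_0 ≅ Z,  H_1 = 0,  H_2 = 0,  H_3 ≅ Z.

Take the total order a < b < c < d < e on the vertex set. Then K (dimension 3) consists of the simplices:

  0-simplices (5): a, b, c, d, e
  1-simplices (10): ab, ac, ad, ae, bc, bd, be, cd, ce, de
  2-simplices (10): abc, abd, abe, acd, ace, ade, bcd, bce, bde, cde
  3-simplices (5): abcd, abce, abde, acde, bcde

Hence C_0 ≅ Z^5, C_1 ≅ Z^10, C_2 ≅ Z^10, C_3 ≅ Z^5.

The boundary map ∂_1: C_1 → C_0 sends each edge [p,q] (with p < q) to q − p. For instance
  ∂ae = e − a.
The 5×10 boundary matrix has rank 4 and Smith normal form diag(1,1,1,1).

∂_2: C_2 → C_1 sends each 2-simplex [p,q,r] to [q,r] − [p,r] + [p,q]. For instance
  ∂abe = be − ae + ab,
  ∂abd = bd − ad + ab.
The resulting 10×10 matrix has rank 6, and its Smith normal form has invariant factors (1,1,1,1,1,1).

The boundary map ∂_3: C_3 → C_2 sends each 3-simplex σ to the alternating sum Σ_i (−1)^i (σ with its i-th vertex removed). For instance
  ∂abce = bce − ace + abe − abc,
  ∂abde = bde − ade + abe − abd.
The 10×5 boundary matrix has rank 4 and Smith normal form diag(1,1,1,1).

Computing H_k = (kernel of ∂_k) / (image of ∂_{k+1}):

  H_0: rank C_0 − rank ∂_1 = 5 − 4 = 1, and the invariant factors of ∂_1 are all 1, so H_0 ≅ Z.
  H_1: rank ker ∂_1 − rank ∂_2 = (10 − 4) − 6 = 0, and the invariant factors of ∂_2 are all 1, so H_1 ≅ 0.
  H_2: rank ker ∂_2 − rank ∂_3 = (10 − 6) − 4 = 0, and the invariant factors of ∂_3 are all 1, so H_2 ≅ 0.
  H_3: rank ker ∂_3 − rank ∂_4 = (5 − 4) − 0 = 1, and there is no ∂_4, so H_3 ≅ Z.

As a check, the Euler characteristic is 5 − 10 + 10 − 5 = 0, which agrees with 1 − 0 + 0 − 1 = 0.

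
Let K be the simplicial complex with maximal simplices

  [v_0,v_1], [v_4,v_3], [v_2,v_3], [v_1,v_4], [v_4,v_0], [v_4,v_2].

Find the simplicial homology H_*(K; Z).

Order the vertices as v_0 < v_1 < v_2 < v_3 < v_4. Listing each simplex with vertices in this order, K has dimension 1 with simplices:

  0-simplices (5): [v_0], [v_1], [v_2], [v_3], [v_4]
  1-simplices (6): [v_0,v_1], [v_0,v_4], [v_1,v_4], [v_2,v_3], [v_2,v_4], [v_3,v_4]

so the chain groups are C_0 ≅ Z^5, C_1 ≅ Z^6.

The boundary map ∂_1: C_1 → C_0 maps an edge to its endpoints' difference, ∂[p,q] = q − p. For instance
  ∂[v_2,v_3] = [v_3] − [v_2].
The 5×6 boundary matrix has rank 4 and Smith normal form diag(1,1,1,1).

Now H_k = ker ∂_k / im ∂_{k+1}, so:

  H_0: rank C_0 − rank ∂_1 = 5 − 4 = 1, and the invariant factors of ∂_1 are all 1, so H_0 = Z.
  H_1: rank ker ∂_1 − rank ∂_2 = (6 − 4) − 0 = 2, and there is no ∂_2, so H_1 = Z^2.

H_0 = Z,  H_1 = Z^2.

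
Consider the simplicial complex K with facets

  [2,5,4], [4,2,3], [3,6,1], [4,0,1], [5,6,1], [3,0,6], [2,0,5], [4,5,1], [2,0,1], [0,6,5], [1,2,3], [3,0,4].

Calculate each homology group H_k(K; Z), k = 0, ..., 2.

Order the vertices as 0 < 1 < 2 < 3 < 4 < 5 < 6. Listing each simplex with vertices in this order, K has dimension 2 with simplices:

  0-simplices (7): [0], [1], [2], [3], [4], [5], [6]
  1-simplices (18): [0,1], [0,2], [0,3], [0,4], [0,5], [0,6], [1,2], [1,3], [1,4], [1,5], [1,6], [2,3], [2,4], [2,5], [3,4], [3,6], [4,5], [5,6]
  2-simplices (12): [0,1,2], [0,1,4], [0,2,5], [0,3,4], [0,3,6], [0,5,6], [1,2,3], [1,3,6], [1,4,5], [1,5,6], [2,3,4], [2,4,5]

so the chain groups are C_0 ≅ Z^7, C_1 ≅ Z^18, C_2 ≅ Z^12.

The boundary map ∂_1: C_1 → C_0 sends each edge [p,q] (with p < q) to q − p. For instance
  ∂[3,4] = [4] − [3].
The 7×18 boundary matrix has rank 6 and Smith normal form diag(1,1,1,1,1,1).

Boundary ∂_2: C_2 → C_1 acts by ∂[p,q,r] = [q,r] − [p,r] + [p,q]. For instance
  ∂[0,1,4] = [1,4] − [0,4] + [0,1],
  ∂[0,3,6] = [3,6] − [0,6] + [0,3].
The resulting 18×12 matrix has rank 12, and its Smith normal form has invariant factors (1,1,1,1,1,1,1,1,1,1,1,2).

From H_k ≅ ker(∂_k) / im(∂_{k+1}) we obtain:

  H_0: rank C_0 − rank ∂_1 = 7 − 6 = 1, and the invariant factors of ∂_1 are all 1, so H_0 ≅ Z.
  H_1: rank ker ∂_1 − rank ∂_2 = (18 − 6) − 12 = 0, and ∂_2 has invariant factor 2 > 1, so H_1 ≅ Z/2.
  H_2: rank ker ∂_2 − rank ∂_3 = (12 − 12) − 0 = 0, and there is no ∂_3, so H_2 ≅ 0.

H_0 = Z,  H_1 = Z/2,  H_2 = 0.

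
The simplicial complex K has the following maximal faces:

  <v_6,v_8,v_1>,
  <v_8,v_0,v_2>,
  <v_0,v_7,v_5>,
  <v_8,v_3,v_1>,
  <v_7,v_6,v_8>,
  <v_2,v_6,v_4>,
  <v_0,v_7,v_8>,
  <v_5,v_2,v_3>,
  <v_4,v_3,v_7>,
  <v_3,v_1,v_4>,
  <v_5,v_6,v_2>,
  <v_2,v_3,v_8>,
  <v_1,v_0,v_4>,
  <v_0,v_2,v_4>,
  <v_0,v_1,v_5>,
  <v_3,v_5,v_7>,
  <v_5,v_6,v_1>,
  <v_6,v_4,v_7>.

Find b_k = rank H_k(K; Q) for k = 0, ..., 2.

b_0 = 1, b_1 = 2, b_2 = 1.

Fix the vertex order v_0 < v_1 < v_2 < v_3 < v_4 < v_5 < v_6 < v_7 < v_8 and write every simplex with vertices in increasing order. Then dim K = 2 and the simplices of K are:

  0-simplices (9): [v_0], [v_1], [v_2], [v_3], [v_4], [v_5], [v_6], [v_7], [v_8]
  1-simplices (27): (27 of them)
  2-simplices (18): (18 of them)

giving chain groups C_0 ≅ Z^9, C_1 ≅ Z^27, C_2 ≅ Z^18.

The boundary map ∂_1: C_1 → C_0 maps an edge to its endpoints' difference, ∂[p,q] = q − p. For instance
  ∂[v_6,v_8] = [v_8] − [v_6].
The 9×27 boundary matrix has rank 8 and Smith normal form diag(1,1,1,1,1,1,1,1).

Boundary ∂_2: C_2 → C_1 acts by ∂[p,q,r] = [q,r] − [p,r] + [p,q]. For instance
  ∂[v_0,v_5,v_7] = [v_5,v_7] − [v_0,v_7] + [v_0,v_5],
  ∂[v_6,v_7,v_8] = [v_7,v_8] − [v_6,v_8] + [v_6,v_7].
The 27×18 boundary matrix has rank 17 and Smith normal form diag(1,1,1,1,1,1,1,1,1,1,1,1,1,1,1,1,1).

Now H_k = ker ∂_k / im ∂_{k+1}, so:

  H_0: rank C_0 − rank ∂_1 = 9 − 8 = 1, and the invariant factors of ∂_1 are all 1, so H_0 = Z.
  H_1: rank ker ∂_1 − rank ∂_2 = (27 − 8) − 17 = 2, and the invariant factors of ∂_2 are all 1, so H_1 = Z^2.
  H_2: rank ker ∂_2 − rank ∂_3 = (18 − 17) − 0 = 1, and there is no ∂_3, so H_2 = Z.

(K is a triangulation of the torus T^2.)

Hence the Betti numbers are b_0 = 1, b_1 = 2, b_2 = 1.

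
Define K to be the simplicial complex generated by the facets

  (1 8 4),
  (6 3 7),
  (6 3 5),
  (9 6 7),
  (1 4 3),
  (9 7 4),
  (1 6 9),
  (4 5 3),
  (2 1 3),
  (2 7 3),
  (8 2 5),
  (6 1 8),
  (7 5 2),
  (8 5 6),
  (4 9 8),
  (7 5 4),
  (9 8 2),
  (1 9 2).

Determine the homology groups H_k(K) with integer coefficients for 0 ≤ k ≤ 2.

H_0 = Z,  H_1 = Z ⊕ Z_2,  H_2 = 0.

Take the total order 1 < 2 < 3 < 4 < 5 < 6 < 7 < 8 < 9 on the vertex set. Then K (dimension 2) consists of the simplices:

  0-simplices (9): [1], [2], [3], [4], [5], [6], [7], [8], [9]
  1-simplices (27): (27 of them)
  2-simplices (18): [1,2,3], [1,2,9], [1,3,4], [1,4,8], [1,6,8], [1,6,9], [2,3,7], [2,5,7], [2,5,8], [2,8,9], [3,4,5], [3,5,6], [3,6,7], [4,5,7], [4,7,9], [4,8,9], [5,6,8], [6,7,9]

giving chain groups C_0 ≅ Z^9, C_1 ≅ Z^27, C_2 ≅ Z^18.

The boundary map ∂_1: C_1 → C_0 is given by ∂[p,q] = [q] − [p]. For instance
  ∂[4,9] = [9] − [4].
As a 9×27 matrix over Z this has rank 8, with invariant factors (1,1,1,1,1,1,1,1).

The boundary map ∂_2: C_2 → C_1 acts by ∂[p,q,r] = [q,r] − [p,r] + [p,q]. For instance
  ∂[1,3,4] = [3,4] − [1,4] + [1,3],
  ∂[3,5,6] = [5,6] − [3,6] + [3,5].
The resulting 27×18 matrix has rank 18, and its Smith normal form has invariant factors (1,1,1,1,1,1,1,1,1,1,1,1,1,1,1,1,1,2).

Now H_k = ker ∂_k / im ∂_{k+1}, so:

  H_0: rank C_0 − rank ∂_1 = 9 − 8 = 1, and the invariant factors of ∂_1 are all 1, so H_0 ≅ Z.
  H_1: rank ker ∂_1 − rank ∂_2 = (27 − 8) − 18 = 1, and ∂_2 has invariant factor 2 > 1, so H_1 ≅ Z ⊕ Z_2.
  H_2: rank ker ∂_2 − rank ∂_3 = (18 − 18) − 0 = 0, and there is no ∂_3, so H_2 ≅ 0.

As a check, the Euler characteristic is 9 − 27 + 18 = 0, which agrees with 1 − 1 + 0 = 0.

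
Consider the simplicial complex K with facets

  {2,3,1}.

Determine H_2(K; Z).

H_2 ≅ 0.

We work with the vertex ordering 1 < 2 < 3. The simplices of K, each written with vertices in increasing order, are:

  0-simplices (3): [1], [2], [3]
  1-simplices (3): [1,2], [1,3], [2,3]
  2-simplices (1): [1,2,3]

Hence C_0 ≅ Z^3, C_1 ≅ Z^3, C_2 ≅ Z^1.

The boundary map ∂_1: C_1 → C_0 maps an edge to its endpoints' difference, ∂[p,q] = q − p.
The resulting 3×3 matrix has rank 2, and its Smith normal form has invariant factors (1,1).

The boundary map ∂_2: C_2 → C_1 acts by ∂[p,q,r] = [q,r] − [p,r] + [p,q]. For instance
  ∂[1,2,3] = [2,3] − [1,3] + [1,2].
The resulting 3×1 matrix has rank 1, and its Smith normal form has invariant factors (1).

Now H_k = ker ∂_k / im ∂_{k+1}, so:

  H_2: rank ker ∂_2 − rank ∂_3 = (1 − 1) − 0 = 0, and there is no ∂_3, so H_2 = 0.

(K is a triangulation of the 2-simplex.)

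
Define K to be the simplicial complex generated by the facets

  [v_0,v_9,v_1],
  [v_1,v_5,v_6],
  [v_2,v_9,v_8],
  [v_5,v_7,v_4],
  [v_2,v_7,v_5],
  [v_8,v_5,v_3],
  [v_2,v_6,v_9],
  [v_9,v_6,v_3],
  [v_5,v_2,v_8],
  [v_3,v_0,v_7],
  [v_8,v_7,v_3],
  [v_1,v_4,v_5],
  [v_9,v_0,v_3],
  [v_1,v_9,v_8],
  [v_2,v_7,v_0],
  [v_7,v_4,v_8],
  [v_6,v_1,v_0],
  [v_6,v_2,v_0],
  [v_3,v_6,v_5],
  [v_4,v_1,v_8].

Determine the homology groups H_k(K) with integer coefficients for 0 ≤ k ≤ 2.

H_0 ≅ Z,  H_1 ≅ Z ⊕ Z/2,  H_2 = 0.

Order the vertices as v_0 < v_1 < v_2 < v_3 < v_4 < v_5 < v_6 < v_7 < v_8 < v_9. Listing each simplex with vertices in this order, K has dimension 2 with simplices:

  0-simplices (10): [v_0], [v_1], [v_2], [v_3], [v_4], [v_5], [v_6], [v_7], [v_8], [v_9]
  1-simplices (30): (30 of them)
  2-simplices (20): (20 of them)

giving chain groups C_0 ≅ Z^10, C_1 ≅ Z^30, C_2 ≅ Z^20.

Boundary ∂_1: C_1 → C_0 is given by ∂[p,q] = [q] − [p].
This gives a 10×30 integer matrix of rank 9; reducing to Smith normal form yields diagonal entries (1,1,1,1,1,1,1,1,1).

The boundary map ∂_2: C_2 → C_1 sends each 2-simplex [p,q,r] to [q,r] − [p,r] + [p,q]. For instance
  ∂[v_2,v_6,v_9] = [v_6,v_9] − [v_2,v_9] + [v_2,v_6],
  ∂[v_0,v_3,v_9] = [v_3,v_9] − [v_0,v_9] + [v_0,v_3].
The resulting 30×20 matrix has rank 20, and its Smith normal form has invariant factors (1,1,1,1,1,1,1,1,1,1,1,1,1,1,1,1,1,1,1,2).

Computing H_k = (kernel of ∂_k) / (image of ∂_{k+1}):

  H_0: rank C_0 − rank ∂_1 = 10 − 9 = 1, and the invariant factors of ∂_1 are all 1, so H_0 ≅ Z.
  H_1: rank ker ∂_1 − rank ∂_2 = (30 − 9) − 20 = 1, and ∂_2 has invariant factor 2 > 1, so H_1 ≅ Z ⊕ Z/2.
  H_2: rank ker ∂_2 − rank ∂_3 = (20 − 20) − 0 = 0, and there is no ∂_3, so H_2 ≅ 0.

As a check, the Euler characteristic is 10 − 30 + 20 = 0, which agrees with 1 − 1 + 0 = 0.
(K is a triangulation of the Klein bottle.)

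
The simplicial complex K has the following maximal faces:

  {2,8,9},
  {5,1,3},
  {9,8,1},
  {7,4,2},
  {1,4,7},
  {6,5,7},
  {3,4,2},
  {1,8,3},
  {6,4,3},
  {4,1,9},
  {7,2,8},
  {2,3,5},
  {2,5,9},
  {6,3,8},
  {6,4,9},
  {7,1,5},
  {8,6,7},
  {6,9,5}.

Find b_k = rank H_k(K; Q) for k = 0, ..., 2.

b_0 = 1, b_1 = 2, b_2 = 1.

Fix the vertex order 1 < 2 < 3 < 4 < 5 < 6 < 7 < 8 < 9 and write every simplex with vertices in increasing order. Then dim K = 2 and the simplices of K are:

  0-simplices (9): [1], [2], [3], [4], [5], [6], [7], [8], [9]
  1-simplices (27): (27 of them)
  2-simplices (18): [1,3,5], [1,3,8], [1,4,7], [1,4,9], [1,5,7], [1,8,9], [2,3,4], [2,3,5], [2,4,7], [2,5,9], [2,7,8], [2,8,9], [3,4,6], [3,6,8], [4,6,9], [5,6,7], [5,6,9], [6,7,8]

Hence C_0 ≅ Z^9, C_1 ≅ Z^27, C_2 ≅ Z^18.

The boundary map ∂_1: C_1 → C_0 is given by ∂[p,q] = [q] − [p]. For instance
  ∂[3,6] = [6] − [3].
The resulting 9×27 matrix has rank 8, and its Smith normal form has invariant factors (1,1,1,1,1,1,1,1).

∂_2: C_2 → C_1 sends each 2-simplex [p,q,r] to [q,r] − [p,r] + [p,q]. For instance
  ∂[1,3,5] = [3,5] − [1,5] + [1,3],
  ∂[1,5,7] = [5,7] − [1,7] + [1,5].
The 27×18 boundary matrix has rank 17 and Smith normal form diag(1,1,1,1,1,1,1,1,1,1,1,1,1,1,1,1,1).

Reading off H_k = ker ∂_k / im ∂_{k+1}:

  H_0: rank C_0 − rank ∂_1 = 9 − 8 = 1, and the invariant factors of ∂_1 are all 1, so H_0 = Z.
  H_1: rank ker ∂_1 − rank ∂_2 = (27 − 8) − 17 = 2, and the invariant factors of ∂_2 are all 1, so H_1 = Z^2.
  H_2: rank ker ∂_2 − rank ∂_3 = (18 − 17) − 0 = 1, and there is no ∂_3, so H_2 = Z.

As a check, the Euler characteristic is 9 − 27 + 18 = 0, which agrees with 1 − 2 + 1 = 0.
(K is a triangulation of the torus T^2.)

Hence the Betti numbers are b_0 = 1, b_1 = 2, b_2 = 1.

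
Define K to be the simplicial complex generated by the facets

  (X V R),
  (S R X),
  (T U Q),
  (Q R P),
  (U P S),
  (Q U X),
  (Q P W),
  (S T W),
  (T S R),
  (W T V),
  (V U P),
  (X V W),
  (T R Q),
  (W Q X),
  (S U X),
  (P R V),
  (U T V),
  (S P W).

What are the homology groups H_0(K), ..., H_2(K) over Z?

H_0 ≅ Z,  H_1 ≅ Z^2,  H_2 ≅ Z.

K has 9 vertices, 27 edges, 18 triangles.
rank ∂_0 = 0, rank ∂_1 = 8 ⇒ b_0 = 9 − 0 − 8 = 1; all invariant factors of ∂_1 are 1 so no torsion. So H_0 ≅ Z.
rank ∂_1 = 8, rank ∂_2 = 17 ⇒ b_1 = 27 − 8 − 17 = 2; all invariant factors of ∂_2 are 1 so no torsion. So H_1 ≅ Z^2.
rank ∂_2 = 17, rank ∂_3 = 0 ⇒ b_2 = 18 − 17 − 0 = 1. So H_2 ≅ Z.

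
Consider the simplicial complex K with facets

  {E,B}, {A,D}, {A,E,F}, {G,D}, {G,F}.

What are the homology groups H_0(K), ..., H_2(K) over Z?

H_0 = Z,  H_1 = Z,  H_2 = 0.

Take the total order A < B < D < E < F < G on the vertex set. Then K (dimension 2) consists of the simplices:

  0-simplices (6): A, B, D, E, F, G
  1-simplices (7): AD, AE, AF, BE, DG, EF, FG
  2-simplices (1): AEF

Hence C_0 ≅ Z^6, C_1 ≅ Z^7, C_2 ≅ Z^1.

The boundary map ∂_1: C_1 → C_0 sends each edge [p,q] (with p < q) to q − p. For instance
  ∂AD = D − A.
The resulting 6×7 matrix has rank 5, and its Smith normal form has invariant factors (1,1,1,1,1).

∂_2: C_2 → C_1 sends each 2-simplex [p,q,r] to [q,r] − [p,r] + [p,q]. For instance
  ∂AEF = EF − AF + AE.
The resulting 7×1 matrix has rank 1, and its Smith normal form has invariant factors (1).

Reading off H_k = ker ∂_k / im ∂_{k+1}:

  H_0: rank C_0 − rank ∂_1 = 6 − 5 = 1, and the invariant factors of ∂_1 are all 1, so H_0 = Z.
  H_1: rank ker ∂_1 − rank ∂_2 = (7 − 5) − 1 = 1, and the invariant factors of ∂_2 are all 1, so H_1 = Z.
  H_2: rank ker ∂_2 − rank ∂_3 = (1 − 1) − 0 = 0, and there is no ∂_3, so H_2 = 0.

As a check, the Euler characteristic is 6 − 7 + 1 = 0, which agrees with 1 − 1 + 0 = 0.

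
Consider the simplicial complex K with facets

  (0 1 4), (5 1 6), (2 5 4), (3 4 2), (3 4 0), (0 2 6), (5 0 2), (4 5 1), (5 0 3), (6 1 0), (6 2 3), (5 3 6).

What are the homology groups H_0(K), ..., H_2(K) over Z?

H_0 ≅ Z,  H_1 ≅ Z/2,  H_2 = 0.

We work with the vertex ordering 0 < 1 < 2 < 3 < 4 < 5 < 6. The simplices of K, each written with vertices in increasing order, are:

  0-simplices (7): [0], [1], [2], [3], [4], [5], [6]
  1-simplices (18): [0,1], [0,2], [0,3], [0,4], [0,5], [0,6], [1,4], [1,5], [1,6], [2,3], [2,4], [2,5], [2,6], [3,4], [3,5], [3,6], [4,5], [5,6]
  2-simplices (12): [0,1,4], [0,1,6], [0,2,5], [0,2,6], [0,3,4], [0,3,5], [1,4,5], [1,5,6], [2,3,4], [2,3,6], [2,4,5], [3,5,6]

so the chain groups are C_0 ≅ Z^7, C_1 ≅ Z^18, C_2 ≅ Z^12.

Boundary ∂_1: C_1 → C_0 maps an edge to its endpoints' difference, ∂[p,q] = q − p.
The 7×18 boundary matrix has rank 6 and Smith normal form diag(1,1,1,1,1,1).

The boundary map ∂_2: C_2 → C_1 acts by ∂[p,q,r] = [q,r] − [p,r] + [p,q]. For instance
  ∂[0,2,6] = [2,6] − [0,6] + [0,2],
  ∂[2,3,4] = [3,4] − [2,4] + [2,3].
The resulting 18×12 matrix has rank 12, and its Smith normal form has invariant factors (1,1,1,1,1,1,1,1,1,1,1,2).

Computing H_k = (kernel of ∂_k) / (image of ∂_{k+1}):

  H_0: rank C_0 − rank ∂_1 = 7 − 6 = 1, and the invariant factors of ∂_1 are all 1, so H_0 = Z.
  H_1: rank ker ∂_1 − rank ∂_2 = (18 − 6) − 12 = 0, and ∂_2 has invariant factor 2 > 1, so H_1 = Z/2.
  H_2: rank ker ∂_2 − rank ∂_3 = (12 − 12) − 0 = 0, and there is no ∂_3, so H_2 = 0.

(K is a triangulation of the real projective plane RP^2.)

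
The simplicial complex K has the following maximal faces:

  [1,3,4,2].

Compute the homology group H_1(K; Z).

Order the vertices as 1 < 2 < 3 < 4. Listing each simplex with vertices in this order, K has dimension 3 with simplices:

  0-simplices (4): [1], [2], [3], [4]
  1-simplices (6): [1,2], [1,3], [1,4], [2,3], [2,4], [3,4]
  2-simplices (4): [1,2,3], [1,2,4], [1,3,4], [2,3,4]
  3-simplices (1): [1,2,3,4]

giving chain groups C_0 ≅ Z^4, C_1 ≅ Z^6, C_2 ≅ Z^4, C_3 ≅ Z^1.

Boundary ∂_1: C_1 → C_0 maps an edge to its endpoints' difference, ∂[p,q] = q − p. For instance
  ∂[2,4] = [4] − [2].
This gives a 4×6 integer matrix of rank 3; reducing to Smith normal form yields diagonal entries (1,1,1).

∂_2: C_2 → C_1 maps a triangle to the signed sum of its edges. For instance
  ∂[1,2,4] = [2,4] − [1,4] + [1,2],
  ∂[1,2,3] = [2,3] − [1,3] + [1,2].
This gives a 6×4 integer matrix of rank 3; reducing to Smith normal form yields diagonal entries (1,1,1).

∂_3: C_3 → C_2 sends each 3-simplex σ to the alternating sum Σ_i (−1)^i (σ with its i-th vertex removed). For instance
  ∂[1,2,3,4] = [2,3,4] − [1,3,4] + [1,2,4] − [1,2,3].
The 4×1 boundary matrix has rank 1 and Smith normal form diag(1).

Computing H_k = (kernel of ∂_k) / (image of ∂_{k+1}):

  H_1: rank ker ∂_1 − rank ∂_2 = (6 − 3) − 3 = 0, and the invariant factors of ∂_2 are all 1, so H_1 = 0.

(K is a triangulation of the 3-simplex.)

H_1 = 0.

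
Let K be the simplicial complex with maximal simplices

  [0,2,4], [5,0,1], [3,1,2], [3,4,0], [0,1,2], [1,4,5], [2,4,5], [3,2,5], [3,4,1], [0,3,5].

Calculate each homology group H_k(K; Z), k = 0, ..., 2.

Take the total order 0 < 1 < 2 < 3 < 4 < 5 on the vertex set. Then K (dimension 2) consists of the simplices:

  0-simplices (6): [0], [1], [2], [3], [4], [5]
  1-simplices (15): [0,1], [0,2], [0,3], [0,4], [0,5], [1,2], [1,3], [1,4], [1,5], [2,3], [2,4], [2,5], [3,4], [3,5], [4,5]
  2-simplices (10): [0,1,2], [0,1,5], [0,2,4], [0,3,4], [0,3,5], [1,2,3], [1,3,4], [1,4,5], [2,3,5], [2,4,5]

Hence C_0 ≅ Z^6, C_1 ≅ Z^15, C_2 ≅ Z^10.

∂_1: C_1 → C_0 sends each edge [p,q] (with p < q) to q − p. For instance
  ∂[0,3] = [3] − [0].
This gives a 6×15 integer matrix of rank 5; reducing to Smith normal form yields diagonal entries (1,1,1,1,1).

∂_2: C_2 → C_1 sends each 2-simplex [p,q,r] to [q,r] − [p,r] + [p,q]. For instance
  ∂[2,4,5] = [4,5] − [2,5] + [2,4],
  ∂[0,2,4] = [2,4] − [0,4] + [0,2].
As a 15×10 matrix over Z this has rank 10, with invariant factors (1,1,1,1,1,1,1,1,1,2).

From H_k ≅ ker(∂_k) / im(∂_{k+1}) we obtain:

  H_0: rank C_0 − rank ∂_1 = 6 − 5 = 1, and the invariant factors of ∂_1 are all 1, so H_0 = Z.
  H_1: rank ker ∂_1 − rank ∂_2 = (15 − 5) − 10 = 0, and ∂_2 has invariant factor 2 > 1, so H_1 = Z/2.
  H_2: rank ker ∂_2 − rank ∂_3 = (10 − 10) − 0 = 0, and there is no ∂_3, so H_2 = 0.

H_0 = Z,  H_1 = Z/2,  H_2 = 0.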